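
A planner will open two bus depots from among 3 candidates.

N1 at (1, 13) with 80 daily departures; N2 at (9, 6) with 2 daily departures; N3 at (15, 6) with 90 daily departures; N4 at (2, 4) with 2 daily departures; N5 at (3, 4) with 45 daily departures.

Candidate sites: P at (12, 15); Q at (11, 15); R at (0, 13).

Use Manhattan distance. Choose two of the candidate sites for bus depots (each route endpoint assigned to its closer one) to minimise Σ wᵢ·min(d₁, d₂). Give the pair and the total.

{P, R}, total 1746

Evaluate every pair (each demand assigned to the nearer of the two):
  {P, R}: total = 1746
  {Q, R}: total = 1834
  {P, Q}: total = 2957
Best pair: {P, R} with total 1746.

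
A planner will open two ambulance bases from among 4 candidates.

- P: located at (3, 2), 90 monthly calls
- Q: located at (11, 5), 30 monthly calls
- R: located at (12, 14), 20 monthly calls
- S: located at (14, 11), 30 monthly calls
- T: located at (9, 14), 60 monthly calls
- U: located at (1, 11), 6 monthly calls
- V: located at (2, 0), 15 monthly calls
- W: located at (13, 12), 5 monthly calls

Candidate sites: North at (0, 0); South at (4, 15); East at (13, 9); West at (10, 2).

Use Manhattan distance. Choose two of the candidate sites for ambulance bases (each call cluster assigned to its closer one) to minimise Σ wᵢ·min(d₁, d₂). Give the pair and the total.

{North, East}, total 1497

Evaluate every pair (each demand assigned to the nearer of the two):
  {North, East}: total = 1497
  {East, West}: total = 1749
  {South, West}: total = 1932
  {North, South}: total = 2022
  {North, West}: total = 2187
  {South, East}: total = 2322
Best pair: {North, East} with total 1497.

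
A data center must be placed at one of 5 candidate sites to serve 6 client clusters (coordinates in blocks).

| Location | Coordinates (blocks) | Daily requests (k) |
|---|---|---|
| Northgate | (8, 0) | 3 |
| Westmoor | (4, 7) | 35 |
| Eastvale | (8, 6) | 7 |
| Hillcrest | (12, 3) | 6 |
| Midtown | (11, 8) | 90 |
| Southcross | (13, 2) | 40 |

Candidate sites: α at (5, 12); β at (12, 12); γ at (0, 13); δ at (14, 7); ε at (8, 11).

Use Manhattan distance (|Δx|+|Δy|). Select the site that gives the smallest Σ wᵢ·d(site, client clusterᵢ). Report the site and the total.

δ, total 1074 blocks

Total weighted distance at each candidate:
  α (5, 12): total = 2034
  β (12, 12): total = 1517
  γ (0, 13): total = 3050
  δ (14, 7): total = 1074
  ε (8, 11): total = 1520
Minimum is at δ with total 1074 blocks.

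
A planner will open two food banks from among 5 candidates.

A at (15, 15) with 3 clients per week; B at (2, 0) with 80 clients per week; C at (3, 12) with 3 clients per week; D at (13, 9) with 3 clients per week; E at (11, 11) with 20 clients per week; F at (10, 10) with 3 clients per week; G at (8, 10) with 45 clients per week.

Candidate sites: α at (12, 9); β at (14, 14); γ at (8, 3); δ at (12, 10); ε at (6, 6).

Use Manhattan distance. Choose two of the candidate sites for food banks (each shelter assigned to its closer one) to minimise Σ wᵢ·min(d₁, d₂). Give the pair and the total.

{γ, δ}, total 1009

Evaluate every pair (each demand assigned to the nearer of the two):
  {γ, δ}: total = 1009
  {α, γ}: total = 1080
  {δ, ε}: total = 1083
  {α, ε}: total = 1151
  {β, γ}: total = 1242
  {β, ε}: total = 1265
  {γ, ε}: total = 1325
  {α, δ}: total = 1806
  {α, β}: total = 1859
  {β, δ}: total = 1871
Best pair: {γ, δ} with total 1009.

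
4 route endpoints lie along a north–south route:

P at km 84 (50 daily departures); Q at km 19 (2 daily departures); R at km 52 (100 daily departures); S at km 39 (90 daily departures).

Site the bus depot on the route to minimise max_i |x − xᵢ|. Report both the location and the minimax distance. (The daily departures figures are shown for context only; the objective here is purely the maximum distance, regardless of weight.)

The 1-center on a line is the midpoint of the two extreme points: leftmost at 19, rightmost at 84.
Optimal location = (19 + 84)/2 = 51.5; maximum distance = (84 − 19)/2 = 32.5.

location 51.5, max distance 32.5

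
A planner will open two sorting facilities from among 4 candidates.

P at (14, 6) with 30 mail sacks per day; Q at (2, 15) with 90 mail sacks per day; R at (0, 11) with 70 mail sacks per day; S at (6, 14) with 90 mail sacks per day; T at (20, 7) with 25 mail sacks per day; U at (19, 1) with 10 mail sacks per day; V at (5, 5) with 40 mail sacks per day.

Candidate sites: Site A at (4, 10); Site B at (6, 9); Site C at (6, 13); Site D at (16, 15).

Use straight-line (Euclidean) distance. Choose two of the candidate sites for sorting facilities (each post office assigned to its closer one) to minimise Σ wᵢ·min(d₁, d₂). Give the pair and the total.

{Site A, Site C}, total 1859.7

Evaluate every pair (each demand assigned to the nearer of the two):
  {Site A, Site C}: total = 1859.7
  {Site B, Site C}: total = 1862.7
  {Site C, Site D}: total = 1901.1
  {Site A, Site D}: total = 2023.1
  {Site A, Site B}: total = 2103.2
  {Site B, Site D}: total = 2329.7
Best pair: {Site A, Site C} with total 1859.7.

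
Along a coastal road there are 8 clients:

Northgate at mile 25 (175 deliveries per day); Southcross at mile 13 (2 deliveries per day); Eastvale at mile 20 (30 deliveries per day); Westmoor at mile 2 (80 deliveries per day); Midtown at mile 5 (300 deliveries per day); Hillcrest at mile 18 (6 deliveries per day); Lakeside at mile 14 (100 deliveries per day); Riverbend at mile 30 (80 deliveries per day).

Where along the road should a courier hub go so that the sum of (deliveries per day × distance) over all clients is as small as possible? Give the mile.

x = 14

For a sum of weighted absolute distances on a line, the optimum is the weighted median (not the mean). Total weight W = 773; half-weight = 386.5.
Sort by position and accumulate weight:
  mile 2 (Westmoor, w=80) → cum 80
  mile 5 (Midtown, w=300) → cum 380
  mile 13 (Southcross, w=2) → cum 382
  mile 14 (Lakeside, w=100) → cum 482  ≥ 386.5 → median here
  mile 18 (Hillcrest, w=6) → cum 488
  mile 20 (Eastvale, w=30) → cum 518
  mile 25 (Northgate, w=175) → cum 693
  mile 30 (Riverbend, w=80) → cum 773
Optimal location: mile 14.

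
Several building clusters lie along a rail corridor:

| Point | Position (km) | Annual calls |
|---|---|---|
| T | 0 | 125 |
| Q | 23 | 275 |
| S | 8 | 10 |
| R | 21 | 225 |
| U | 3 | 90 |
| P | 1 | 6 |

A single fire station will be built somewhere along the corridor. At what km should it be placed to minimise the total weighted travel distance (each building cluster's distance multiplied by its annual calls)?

For a sum of weighted absolute distances on a line, the optimum is the weighted median (not the mean). Total weight W = 731; half-weight = 365.5.
Sort by position and accumulate weight:
  km 0 (T, w=125) → cum 125
  km 1 (P, w=6) → cum 131
  km 3 (U, w=90) → cum 221
  km 8 (S, w=10) → cum 231
  km 21 (R, w=225) → cum 456  ≥ 365.5 → median here
  km 23 (Q, w=275) → cum 731
Optimal location: km 21.

x = 21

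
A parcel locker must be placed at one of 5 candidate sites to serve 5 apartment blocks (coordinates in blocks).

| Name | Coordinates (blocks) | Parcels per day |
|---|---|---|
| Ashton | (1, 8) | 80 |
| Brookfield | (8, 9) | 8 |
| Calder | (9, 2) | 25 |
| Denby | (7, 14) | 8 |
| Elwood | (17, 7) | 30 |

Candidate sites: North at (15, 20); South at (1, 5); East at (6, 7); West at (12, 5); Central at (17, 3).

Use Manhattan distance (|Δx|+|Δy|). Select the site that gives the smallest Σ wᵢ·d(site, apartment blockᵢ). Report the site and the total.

East, total 1106 blocks

Total weighted distance at each candidate:
  North (15, 20): total = 3386
  South (1, 5): total = 1263
  East (6, 7): total = 1106
  West (12, 5): total = 1656
  Central (17, 3): total = 2313
Minimum is at East with total 1106 blocks.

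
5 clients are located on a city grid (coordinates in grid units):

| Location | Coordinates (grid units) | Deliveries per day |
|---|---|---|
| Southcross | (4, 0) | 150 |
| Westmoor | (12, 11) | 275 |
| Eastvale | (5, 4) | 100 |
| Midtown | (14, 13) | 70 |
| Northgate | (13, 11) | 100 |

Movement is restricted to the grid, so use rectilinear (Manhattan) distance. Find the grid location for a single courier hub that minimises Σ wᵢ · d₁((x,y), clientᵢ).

(12, 11)

Manhattan distance separates: Σwᵢ(|x−xᵢ|+|y−yᵢ|) = Σwᵢ|x−xᵢ| + Σwᵢ|y−yᵢ|, so x and y are optimised independently as 1-D weighted medians.
Total weight W = 695; half = 347.5.
x-coordinate, sorted with cumulative weight:
  x=4 (Southcross, w=150) cum 150
  x=5 (Eastvale, w=100) cum 250
  x=12 (Westmoor, w=275) cum 525  ← median
  x=13 (Northgate, w=100) cum 625
  x=14 (Midtown, w=70) cum 695
⇒ x* = 12
y-coordinate, sorted with cumulative weight:
  y=0 (Southcross, w=150) cum 150
  y=4 (Eastvale, w=100) cum 250
  y=11 (Westmoor, w=275) cum 525  ← median
  y=11 (Northgate, w=100) cum 625
  y=13 (Midtown, w=70) cum 695
⇒ y* = 11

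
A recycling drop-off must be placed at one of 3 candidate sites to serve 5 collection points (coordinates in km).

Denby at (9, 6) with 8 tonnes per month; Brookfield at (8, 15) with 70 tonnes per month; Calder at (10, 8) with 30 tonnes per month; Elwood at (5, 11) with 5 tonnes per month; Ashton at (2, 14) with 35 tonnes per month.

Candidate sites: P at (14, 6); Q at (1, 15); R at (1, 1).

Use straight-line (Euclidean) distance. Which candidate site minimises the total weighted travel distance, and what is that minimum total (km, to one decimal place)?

Total weighted distance at each candidate:
  P (14, 6): total = 1487.6
  Q (1, 15): total = 1006.2
  R (1, 1): total = 2023.4
Minimum is at Q with total 1006.2 km.

Q, total 1006.2 km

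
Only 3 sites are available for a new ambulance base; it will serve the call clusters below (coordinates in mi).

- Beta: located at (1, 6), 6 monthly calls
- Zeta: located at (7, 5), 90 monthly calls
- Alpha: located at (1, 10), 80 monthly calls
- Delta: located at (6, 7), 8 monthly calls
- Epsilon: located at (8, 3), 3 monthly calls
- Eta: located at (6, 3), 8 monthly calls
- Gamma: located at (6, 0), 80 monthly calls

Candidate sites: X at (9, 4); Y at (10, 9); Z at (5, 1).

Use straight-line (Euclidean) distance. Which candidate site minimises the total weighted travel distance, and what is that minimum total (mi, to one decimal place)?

Total weighted distance at each candidate:
  X (9, 4): total = 1514.2
  Y (10, 9): total = 2131.7
  Z (5, 1): total = 1419.3
Minimum is at Z with total 1419.3 mi.

Z, total 1419.3 mi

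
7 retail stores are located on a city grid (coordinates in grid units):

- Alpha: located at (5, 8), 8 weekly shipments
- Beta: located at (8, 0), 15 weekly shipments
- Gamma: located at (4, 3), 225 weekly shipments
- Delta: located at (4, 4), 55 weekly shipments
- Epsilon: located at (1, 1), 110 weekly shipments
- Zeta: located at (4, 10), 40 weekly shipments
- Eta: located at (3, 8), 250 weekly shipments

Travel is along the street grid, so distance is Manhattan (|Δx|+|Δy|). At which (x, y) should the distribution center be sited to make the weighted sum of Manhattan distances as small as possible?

Manhattan distance separates: Σwᵢ(|x−xᵢ|+|y−yᵢ|) = Σwᵢ|x−xᵢ| + Σwᵢ|y−yᵢ|, so x and y are optimised independently as 1-D weighted medians.
Total weight W = 703; half = 351.5.
x-coordinate, sorted with cumulative weight:
  x=1 (Epsilon, w=110) cum 110
  x=3 (Eta, w=250) cum 360  ← median
  x=4 (Gamma, w=225) cum 585
  x=4 (Delta, w=55) cum 640
  x=4 (Zeta, w=40) cum 680
  x=5 (Alpha, w=8) cum 688
  x=8 (Beta, w=15) cum 703
⇒ x* = 3
y-coordinate, sorted with cumulative weight:
  y=0 (Beta, w=15) cum 15
  y=1 (Epsilon, w=110) cum 125
  y=3 (Gamma, w=225) cum 350
  y=4 (Delta, w=55) cum 405  ← median
  y=8 (Alpha, w=8) cum 413
  y=8 (Eta, w=250) cum 663
  y=10 (Zeta, w=40) cum 703
⇒ y* = 4

(3, 4)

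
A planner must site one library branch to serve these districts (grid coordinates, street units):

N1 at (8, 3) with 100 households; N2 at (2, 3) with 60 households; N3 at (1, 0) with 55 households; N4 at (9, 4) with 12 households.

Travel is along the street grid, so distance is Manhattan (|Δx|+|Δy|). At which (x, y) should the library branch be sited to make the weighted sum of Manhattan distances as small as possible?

Manhattan distance separates: Σwᵢ(|x−xᵢ|+|y−yᵢ|) = Σwᵢ|x−xᵢ| + Σwᵢ|y−yᵢ|, so x and y are optimised independently as 1-D weighted medians.
Total weight W = 227; half = 113.5.
x-coordinate, sorted with cumulative weight:
  x=1 (N3, w=55) cum 55
  x=2 (N2, w=60) cum 115  ← median
  x=8 (N1, w=100) cum 215
  x=9 (N4, w=12) cum 227
⇒ x* = 2
y-coordinate, sorted with cumulative weight:
  y=0 (N3, w=55) cum 55
  y=3 (N1, w=100) cum 155  ← median
  y=3 (N2, w=60) cum 215
  y=4 (N4, w=12) cum 227
⇒ y* = 3

(2, 3)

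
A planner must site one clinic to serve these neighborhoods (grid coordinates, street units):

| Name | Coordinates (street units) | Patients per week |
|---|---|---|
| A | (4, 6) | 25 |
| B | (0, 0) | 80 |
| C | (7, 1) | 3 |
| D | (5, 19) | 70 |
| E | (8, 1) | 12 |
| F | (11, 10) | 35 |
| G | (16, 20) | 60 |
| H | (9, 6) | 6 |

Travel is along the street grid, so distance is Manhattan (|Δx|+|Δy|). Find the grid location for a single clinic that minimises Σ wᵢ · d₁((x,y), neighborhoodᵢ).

(5, 10)

Manhattan distance separates: Σwᵢ(|x−xᵢ|+|y−yᵢ|) = Σwᵢ|x−xᵢ| + Σwᵢ|y−yᵢ|, so x and y are optimised independently as 1-D weighted medians.
Total weight W = 291; half = 145.5.
x-coordinate, sorted with cumulative weight:
  x=0 (B, w=80) cum 80
  x=4 (A, w=25) cum 105
  x=5 (D, w=70) cum 175  ← median
  x=7 (C, w=3) cum 178
  x=8 (E, w=12) cum 190
  x=9 (H, w=6) cum 196
  x=11 (F, w=35) cum 231
  x=16 (G, w=60) cum 291
⇒ x* = 5
y-coordinate, sorted with cumulative weight:
  y=0 (B, w=80) cum 80
  y=1 (C, w=3) cum 83
  y=1 (E, w=12) cum 95
  y=6 (A, w=25) cum 120
  y=6 (H, w=6) cum 126
  y=10 (F, w=35) cum 161  ← median
  y=19 (D, w=70) cum 231
  y=20 (G, w=60) cum 291
⇒ y* = 10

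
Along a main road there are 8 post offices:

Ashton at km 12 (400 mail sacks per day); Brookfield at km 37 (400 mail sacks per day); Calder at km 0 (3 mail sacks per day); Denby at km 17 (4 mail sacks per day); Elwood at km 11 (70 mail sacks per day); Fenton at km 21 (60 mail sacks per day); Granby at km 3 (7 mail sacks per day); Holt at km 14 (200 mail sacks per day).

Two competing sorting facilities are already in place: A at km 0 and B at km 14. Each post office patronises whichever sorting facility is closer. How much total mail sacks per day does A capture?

10

The indifferent point is the midpoint (0+14)/2 = 7; post offices left of it (closer to A at 0) go to A, those right go to B.
  Calder at 0 (w=3) → A
  Granby at 3 (w=7) → A
  Elwood at 11 (w=70) → B
  Ashton at 12 (w=400) → B
  Holt at 14 (w=200) → B
  Denby at 17 (w=4) → B
  Fenton at 21 (w=60) → B
  Brookfield at 37 (w=400) → B
A captures 10; B captures 1134.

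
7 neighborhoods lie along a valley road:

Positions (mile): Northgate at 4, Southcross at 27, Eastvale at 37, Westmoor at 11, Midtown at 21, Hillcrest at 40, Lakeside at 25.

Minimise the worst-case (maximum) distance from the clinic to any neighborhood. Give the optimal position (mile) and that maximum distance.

location 22, max distance 18

The 1-center on a line is the midpoint of the two extreme points: leftmost at 4, rightmost at 40.
Optimal location = (4 + 40)/2 = 22; maximum distance = (40 − 4)/2 = 18.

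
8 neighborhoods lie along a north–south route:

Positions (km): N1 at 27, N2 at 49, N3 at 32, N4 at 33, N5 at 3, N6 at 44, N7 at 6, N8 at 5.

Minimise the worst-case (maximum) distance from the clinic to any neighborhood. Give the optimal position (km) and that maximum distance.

location 26, max distance 23

The 1-center on a line is the midpoint of the two extreme points: leftmost at 3, rightmost at 49.
Optimal location = (3 + 49)/2 = 26; maximum distance = (49 − 3)/2 = 23.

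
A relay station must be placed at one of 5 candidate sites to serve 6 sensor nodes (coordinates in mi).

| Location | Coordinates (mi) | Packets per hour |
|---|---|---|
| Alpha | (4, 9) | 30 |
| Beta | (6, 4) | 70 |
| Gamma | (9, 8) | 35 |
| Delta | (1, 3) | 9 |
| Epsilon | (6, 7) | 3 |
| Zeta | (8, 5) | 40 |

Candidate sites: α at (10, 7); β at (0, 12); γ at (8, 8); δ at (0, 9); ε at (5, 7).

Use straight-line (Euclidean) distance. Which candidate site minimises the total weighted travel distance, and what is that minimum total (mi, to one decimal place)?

ε, total 630.9 mi

Total weighted distance at each candidate:
  α (10, 7): total = 803.0
  β (0, 12): total = 1724.8
  γ (8, 8): total = 675.9
  δ (0, 9): total = 1415.1
  ε (5, 7): total = 630.9
Minimum is at ε with total 630.9 mi.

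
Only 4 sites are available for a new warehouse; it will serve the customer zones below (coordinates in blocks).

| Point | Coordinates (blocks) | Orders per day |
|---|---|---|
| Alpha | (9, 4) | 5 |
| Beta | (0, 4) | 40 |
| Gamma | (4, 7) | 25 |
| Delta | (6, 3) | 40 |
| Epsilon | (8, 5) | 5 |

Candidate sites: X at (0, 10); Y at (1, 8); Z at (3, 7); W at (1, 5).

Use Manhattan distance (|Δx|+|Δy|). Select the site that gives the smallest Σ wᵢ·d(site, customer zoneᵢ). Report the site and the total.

Total weighted distance at each candidate:
  X (0, 10): total = 1075
  Y (1, 8): total = 810
  Z (3, 7): total = 625
  W (1, 5): total = 565
Minimum is at W with total 565 blocks.

W, total 565 blocks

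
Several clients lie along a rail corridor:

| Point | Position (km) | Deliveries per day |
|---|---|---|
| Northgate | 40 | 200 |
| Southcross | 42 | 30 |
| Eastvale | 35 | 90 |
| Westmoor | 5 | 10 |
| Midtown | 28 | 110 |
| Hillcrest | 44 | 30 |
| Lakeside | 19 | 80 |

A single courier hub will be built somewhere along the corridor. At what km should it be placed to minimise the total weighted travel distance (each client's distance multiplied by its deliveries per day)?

x = 35

For a sum of weighted absolute distances on a line, the optimum is the weighted median (not the mean). Total weight W = 550; half-weight = 275.
Sort by position and accumulate weight:
  km 5 (Westmoor, w=10) → cum 10
  km 19 (Lakeside, w=80) → cum 90
  km 28 (Midtown, w=110) → cum 200
  km 35 (Eastvale, w=90) → cum 290  ≥ 275 → median here
  km 40 (Northgate, w=200) → cum 490
  km 42 (Southcross, w=30) → cum 520
  km 44 (Hillcrest, w=30) → cum 550
Optimal location: km 35.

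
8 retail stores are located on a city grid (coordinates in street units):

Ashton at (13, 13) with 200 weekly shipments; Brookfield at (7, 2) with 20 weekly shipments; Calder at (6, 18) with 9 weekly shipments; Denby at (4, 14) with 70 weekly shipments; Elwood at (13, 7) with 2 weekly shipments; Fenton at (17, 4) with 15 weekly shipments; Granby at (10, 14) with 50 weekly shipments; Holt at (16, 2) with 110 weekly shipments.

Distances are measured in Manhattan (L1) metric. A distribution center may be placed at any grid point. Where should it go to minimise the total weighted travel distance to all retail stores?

Manhattan distance separates: Σwᵢ(|x−xᵢ|+|y−yᵢ|) = Σwᵢ|x−xᵢ| + Σwᵢ|y−yᵢ|, so x and y are optimised independently as 1-D weighted medians.
Total weight W = 476; half = 238.
x-coordinate, sorted with cumulative weight:
  x=4 (Denby, w=70) cum 70
  x=6 (Calder, w=9) cum 79
  x=7 (Brookfield, w=20) cum 99
  x=10 (Granby, w=50) cum 149
  x=13 (Ashton, w=200) cum 349  ← median
  x=13 (Elwood, w=2) cum 351
  x=16 (Holt, w=110) cum 461
  x=17 (Fenton, w=15) cum 476
⇒ x* = 13
y-coordinate, sorted with cumulative weight:
  y=2 (Brookfield, w=20) cum 20
  y=2 (Holt, w=110) cum 130
  y=4 (Fenton, w=15) cum 145
  y=7 (Elwood, w=2) cum 147
  y=13 (Ashton, w=200) cum 347  ← median
  y=14 (Denby, w=70) cum 417
  y=14 (Granby, w=50) cum 467
  y=18 (Calder, w=9) cum 476
⇒ y* = 13

(13, 13)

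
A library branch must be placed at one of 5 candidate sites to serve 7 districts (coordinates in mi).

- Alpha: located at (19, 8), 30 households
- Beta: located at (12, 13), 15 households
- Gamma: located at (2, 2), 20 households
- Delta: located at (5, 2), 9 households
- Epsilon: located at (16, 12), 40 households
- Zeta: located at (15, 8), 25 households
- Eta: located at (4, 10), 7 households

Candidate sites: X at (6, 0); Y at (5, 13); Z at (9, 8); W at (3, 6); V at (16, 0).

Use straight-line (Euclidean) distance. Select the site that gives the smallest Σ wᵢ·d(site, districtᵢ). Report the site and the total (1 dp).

Total weighted distance at each candidate:
  X (6, 0): total = 1779.5
  Y (5, 13): total = 1621.5
  Z (9, 8): total = 1146.9
  W (3, 6): total = 1683.2
  V (16, 0): total = 1634.7
Minimum is at Z with total 1146.9 mi.

Z, total 1146.9 mi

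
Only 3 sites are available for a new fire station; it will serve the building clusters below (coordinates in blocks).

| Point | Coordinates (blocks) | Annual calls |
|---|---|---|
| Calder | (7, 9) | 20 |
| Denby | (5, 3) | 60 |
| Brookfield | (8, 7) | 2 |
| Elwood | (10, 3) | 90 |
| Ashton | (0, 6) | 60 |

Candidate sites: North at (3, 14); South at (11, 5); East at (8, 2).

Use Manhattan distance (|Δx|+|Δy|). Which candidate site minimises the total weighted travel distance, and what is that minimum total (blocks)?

Total weighted distance at each candidate:
  North (3, 14): total = 3264
  South (11, 5): total = 1640
  East (8, 2): total = 1400
Minimum is at East with total 1400 blocks.

East, total 1400 blocks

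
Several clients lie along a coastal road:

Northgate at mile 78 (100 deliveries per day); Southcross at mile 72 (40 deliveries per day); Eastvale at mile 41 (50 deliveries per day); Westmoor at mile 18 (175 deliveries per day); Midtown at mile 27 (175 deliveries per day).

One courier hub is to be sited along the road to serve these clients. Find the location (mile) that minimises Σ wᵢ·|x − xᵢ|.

x = 27

For a sum of weighted absolute distances on a line, the optimum is the weighted median (not the mean). Total weight W = 540; half-weight = 270.
Sort by position and accumulate weight:
  mile 18 (Westmoor, w=175) → cum 175
  mile 27 (Midtown, w=175) → cum 350  ≥ 270 → median here
  mile 41 (Eastvale, w=50) → cum 400
  mile 72 (Southcross, w=40) → cum 440
  mile 78 (Northgate, w=100) → cum 540
Optimal location: mile 27.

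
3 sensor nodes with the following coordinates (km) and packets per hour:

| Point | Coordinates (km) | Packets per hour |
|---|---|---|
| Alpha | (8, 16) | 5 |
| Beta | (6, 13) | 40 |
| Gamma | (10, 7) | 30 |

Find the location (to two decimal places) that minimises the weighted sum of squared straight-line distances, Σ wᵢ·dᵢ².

(7.73, 10.80)

The minimiser of Σwᵢ‖p−pᵢ‖² is the weighted centroid p* = (Σwᵢpᵢ)/(Σwᵢ).
Σwᵢ = 75.
Σwᵢxᵢ = 5·8 + 40·6 + 30·10 = 580.
Σwᵢyᵢ = 5·16 + 40·13 + 30·7 = 810.
x* = 580/75 = 7.73, y* = 810/75 = 10.80.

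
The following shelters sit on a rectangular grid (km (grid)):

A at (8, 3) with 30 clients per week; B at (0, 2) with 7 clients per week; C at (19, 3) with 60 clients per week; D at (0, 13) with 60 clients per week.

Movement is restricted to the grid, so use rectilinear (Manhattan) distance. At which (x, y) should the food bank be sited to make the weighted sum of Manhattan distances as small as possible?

Manhattan distance separates: Σwᵢ(|x−xᵢ|+|y−yᵢ|) = Σwᵢ|x−xᵢ| + Σwᵢ|y−yᵢ|, so x and y are optimised independently as 1-D weighted medians.
Total weight W = 157; half = 78.5.
x-coordinate, sorted with cumulative weight:
  x=0 (B, w=7) cum 7
  x=0 (D, w=60) cum 67
  x=8 (A, w=30) cum 97  ← median
  x=19 (C, w=60) cum 157
⇒ x* = 8
y-coordinate, sorted with cumulative weight:
  y=2 (B, w=7) cum 7
  y=3 (A, w=30) cum 37
  y=3 (C, w=60) cum 97  ← median
  y=13 (D, w=60) cum 157
⇒ y* = 3

(8, 3)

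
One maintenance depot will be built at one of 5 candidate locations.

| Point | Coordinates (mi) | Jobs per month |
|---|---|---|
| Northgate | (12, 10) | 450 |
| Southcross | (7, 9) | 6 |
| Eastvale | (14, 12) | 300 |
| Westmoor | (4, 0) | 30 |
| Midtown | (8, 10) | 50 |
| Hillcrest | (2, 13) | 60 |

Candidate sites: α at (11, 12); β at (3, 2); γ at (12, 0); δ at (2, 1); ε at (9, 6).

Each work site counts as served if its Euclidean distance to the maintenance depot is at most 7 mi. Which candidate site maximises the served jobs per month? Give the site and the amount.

Coverage radius r = 7 mi; a point is covered iff (Δx)²+(Δy)² ≤ 7² = 49.
  α (11, 12): covers {Northgate, Southcross, Eastvale, Midtown} → 806
  β (3, 2): covers {Westmoor} → 30
  γ (12, 0): covers {none} → 0
  δ (2, 1): covers {Westmoor} → 30
  ε (9, 6): covers {Northgate, Southcross, Midtown} → 506
Maximum coverage at α: 806 jobs per month.

α, covering 806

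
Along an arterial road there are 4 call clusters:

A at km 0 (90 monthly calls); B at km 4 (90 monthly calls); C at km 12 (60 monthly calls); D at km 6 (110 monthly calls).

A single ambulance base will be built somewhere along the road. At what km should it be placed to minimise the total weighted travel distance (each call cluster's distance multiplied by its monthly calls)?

For a sum of weighted absolute distances on a line, the optimum is the weighted median (not the mean). Total weight W = 350; half-weight = 175.
Sort by position and accumulate weight:
  km 0 (A, w=90) → cum 90
  km 4 (B, w=90) → cum 180  ≥ 175 → median here
  km 6 (D, w=110) → cum 290
  km 12 (C, w=60) → cum 350
Optimal location: km 4.

x = 4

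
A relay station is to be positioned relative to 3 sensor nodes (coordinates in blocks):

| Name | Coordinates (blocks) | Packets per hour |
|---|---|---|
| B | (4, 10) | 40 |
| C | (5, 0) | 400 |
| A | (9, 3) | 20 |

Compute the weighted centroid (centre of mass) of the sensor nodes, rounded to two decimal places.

The minimiser of Σwᵢ‖p−pᵢ‖² is the weighted centroid p* = (Σwᵢpᵢ)/(Σwᵢ).
Σwᵢ = 460.
Σwᵢxᵢ = 40·4 + 400·5 + 20·9 = 2340.
Σwᵢyᵢ = 40·10 + 400·0 + 20·3 = 460.
x* = 2340/460 = 5.09, y* = 460/460 = 1.00.

(5.09, 1.00)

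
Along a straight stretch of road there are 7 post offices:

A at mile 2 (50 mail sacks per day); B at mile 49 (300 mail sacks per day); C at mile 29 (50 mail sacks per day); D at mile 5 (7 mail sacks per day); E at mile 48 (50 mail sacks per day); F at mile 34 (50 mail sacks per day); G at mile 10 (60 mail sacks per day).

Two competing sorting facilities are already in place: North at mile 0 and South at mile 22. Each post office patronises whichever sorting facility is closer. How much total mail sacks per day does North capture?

117

The indifferent point is the midpoint (0+22)/2 = 11; post offices left of it (closer to North at 0) go to North, those right go to South.
  A at 2 (w=50) → North
  D at 5 (w=7) → North
  G at 10 (w=60) → North
  C at 29 (w=50) → South
  F at 34 (w=50) → South
  E at 48 (w=50) → South
  B at 49 (w=300) → South
North captures 117; South captures 450.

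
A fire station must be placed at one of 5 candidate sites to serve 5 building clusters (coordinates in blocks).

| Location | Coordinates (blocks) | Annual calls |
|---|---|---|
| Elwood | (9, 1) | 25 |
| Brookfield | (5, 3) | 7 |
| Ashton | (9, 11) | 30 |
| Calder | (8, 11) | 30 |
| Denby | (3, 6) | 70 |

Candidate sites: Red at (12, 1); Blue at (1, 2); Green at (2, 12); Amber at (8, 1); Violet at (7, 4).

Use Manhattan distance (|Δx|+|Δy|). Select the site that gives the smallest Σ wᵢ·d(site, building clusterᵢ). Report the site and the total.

Violet, total 1076 blocks

Total weighted distance at each candidate:
  Red (12, 1): total = 1928
  Blue (1, 2): total = 1670
  Green (2, 12): total = 1474
  Amber (8, 1): total = 1390
  Violet (7, 4): total = 1076
Minimum is at Violet with total 1076 blocks.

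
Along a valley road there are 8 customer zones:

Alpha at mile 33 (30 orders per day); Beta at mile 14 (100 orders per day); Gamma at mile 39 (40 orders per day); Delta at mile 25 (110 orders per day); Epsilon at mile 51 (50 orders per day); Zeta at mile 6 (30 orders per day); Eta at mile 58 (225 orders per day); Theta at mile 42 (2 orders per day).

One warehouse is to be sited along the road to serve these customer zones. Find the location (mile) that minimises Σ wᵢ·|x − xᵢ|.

For a sum of weighted absolute distances on a line, the optimum is the weighted median (not the mean). Total weight W = 587; half-weight = 293.5.
Sort by position and accumulate weight:
  mile 6 (Zeta, w=30) → cum 30
  mile 14 (Beta, w=100) → cum 130
  mile 25 (Delta, w=110) → cum 240
  mile 33 (Alpha, w=30) → cum 270
  mile 39 (Gamma, w=40) → cum 310  ≥ 293.5 → median here
  mile 42 (Theta, w=2) → cum 312
  mile 51 (Epsilon, w=50) → cum 362
  mile 58 (Eta, w=225) → cum 587
Optimal location: mile 39.

x = 39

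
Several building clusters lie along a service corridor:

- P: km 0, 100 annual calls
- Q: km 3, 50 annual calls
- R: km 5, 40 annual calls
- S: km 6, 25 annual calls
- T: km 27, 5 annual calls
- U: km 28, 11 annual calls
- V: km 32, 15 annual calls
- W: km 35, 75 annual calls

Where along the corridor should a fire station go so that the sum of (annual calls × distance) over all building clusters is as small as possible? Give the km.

x = 5

For a sum of weighted absolute distances on a line, the optimum is the weighted median (not the mean). Total weight W = 321; half-weight = 160.5.
Sort by position and accumulate weight:
  km 0 (P, w=100) → cum 100
  km 3 (Q, w=50) → cum 150
  km 5 (R, w=40) → cum 190  ≥ 160.5 → median here
  km 6 (S, w=25) → cum 215
  km 27 (T, w=5) → cum 220
  km 28 (U, w=11) → cum 231
  km 32 (V, w=15) → cum 246
  km 35 (W, w=75) → cum 321
Optimal location: km 5.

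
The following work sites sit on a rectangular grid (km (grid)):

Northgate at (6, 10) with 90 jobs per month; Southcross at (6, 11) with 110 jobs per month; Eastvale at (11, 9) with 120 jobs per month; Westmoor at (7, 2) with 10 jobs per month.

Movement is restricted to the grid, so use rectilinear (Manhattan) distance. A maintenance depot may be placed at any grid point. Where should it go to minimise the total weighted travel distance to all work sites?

(6, 10)

Manhattan distance separates: Σwᵢ(|x−xᵢ|+|y−yᵢ|) = Σwᵢ|x−xᵢ| + Σwᵢ|y−yᵢ|, so x and y are optimised independently as 1-D weighted medians.
Total weight W = 330; half = 165.
x-coordinate, sorted with cumulative weight:
  x=6 (Northgate, w=90) cum 90
  x=6 (Southcross, w=110) cum 200  ← median
  x=7 (Westmoor, w=10) cum 210
  x=11 (Eastvale, w=120) cum 330
⇒ x* = 6
y-coordinate, sorted with cumulative weight:
  y=2 (Westmoor, w=10) cum 10
  y=9 (Eastvale, w=120) cum 130
  y=10 (Northgate, w=90) cum 220  ← median
  y=11 (Southcross, w=110) cum 330
⇒ y* = 10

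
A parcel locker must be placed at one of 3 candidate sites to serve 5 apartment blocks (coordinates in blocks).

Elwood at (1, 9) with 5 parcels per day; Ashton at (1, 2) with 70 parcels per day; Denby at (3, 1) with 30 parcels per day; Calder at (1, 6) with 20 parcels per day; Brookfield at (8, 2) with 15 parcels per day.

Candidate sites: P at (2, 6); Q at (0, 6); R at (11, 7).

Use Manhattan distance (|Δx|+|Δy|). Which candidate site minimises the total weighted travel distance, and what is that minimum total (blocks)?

Total weighted distance at each candidate:
  P (2, 6): total = 720
  Q (0, 6): total = 810
  R (11, 7): total = 1870
Minimum is at P with total 720 blocks.

P, total 720 blocks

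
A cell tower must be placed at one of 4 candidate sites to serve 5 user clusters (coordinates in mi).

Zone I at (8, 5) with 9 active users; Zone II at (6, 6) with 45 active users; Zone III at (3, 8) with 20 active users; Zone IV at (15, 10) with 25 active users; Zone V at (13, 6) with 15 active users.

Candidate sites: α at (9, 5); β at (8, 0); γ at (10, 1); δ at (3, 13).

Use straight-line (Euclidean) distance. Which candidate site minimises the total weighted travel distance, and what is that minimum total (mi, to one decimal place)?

α, total 542.6 mi

Total weighted distance at each candidate:
  α (9, 5): total = 542.6
  β (8, 0): total = 940.6
  γ (10, 1): total = 871.2
  δ (3, 13): total = 1019.9
Minimum is at α with total 542.6 mi.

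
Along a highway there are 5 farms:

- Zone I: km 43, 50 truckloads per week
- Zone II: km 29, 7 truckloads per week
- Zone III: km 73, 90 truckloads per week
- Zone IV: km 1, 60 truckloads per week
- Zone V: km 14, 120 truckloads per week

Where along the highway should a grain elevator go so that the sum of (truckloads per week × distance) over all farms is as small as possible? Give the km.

x = 14

For a sum of weighted absolute distances on a line, the optimum is the weighted median (not the mean). Total weight W = 327; half-weight = 163.5.
Sort by position and accumulate weight:
  km 1 (Zone IV, w=60) → cum 60
  km 14 (Zone V, w=120) → cum 180  ≥ 163.5 → median here
  km 29 (Zone II, w=7) → cum 187
  km 43 (Zone I, w=50) → cum 237
  km 73 (Zone III, w=90) → cum 327
Optimal location: km 14.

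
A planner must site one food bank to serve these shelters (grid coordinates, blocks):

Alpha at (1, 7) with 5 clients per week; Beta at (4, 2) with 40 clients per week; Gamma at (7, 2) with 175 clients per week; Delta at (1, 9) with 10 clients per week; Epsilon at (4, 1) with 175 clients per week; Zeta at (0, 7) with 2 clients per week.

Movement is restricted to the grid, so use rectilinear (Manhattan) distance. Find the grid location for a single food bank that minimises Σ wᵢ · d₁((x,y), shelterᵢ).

(4, 2)

Manhattan distance separates: Σwᵢ(|x−xᵢ|+|y−yᵢ|) = Σwᵢ|x−xᵢ| + Σwᵢ|y−yᵢ|, so x and y are optimised independently as 1-D weighted medians.
Total weight W = 407; half = 203.5.
x-coordinate, sorted with cumulative weight:
  x=0 (Zeta, w=2) cum 2
  x=1 (Alpha, w=5) cum 7
  x=1 (Delta, w=10) cum 17
  x=4 (Beta, w=40) cum 57
  x=4 (Epsilon, w=175) cum 232  ← median
  x=7 (Gamma, w=175) cum 407
⇒ x* = 4
y-coordinate, sorted with cumulative weight:
  y=1 (Epsilon, w=175) cum 175
  y=2 (Beta, w=40) cum 215  ← median
  y=2 (Gamma, w=175) cum 390
  y=7 (Alpha, w=5) cum 395
  y=7 (Zeta, w=2) cum 397
  y=9 (Delta, w=10) cum 407
⇒ y* = 2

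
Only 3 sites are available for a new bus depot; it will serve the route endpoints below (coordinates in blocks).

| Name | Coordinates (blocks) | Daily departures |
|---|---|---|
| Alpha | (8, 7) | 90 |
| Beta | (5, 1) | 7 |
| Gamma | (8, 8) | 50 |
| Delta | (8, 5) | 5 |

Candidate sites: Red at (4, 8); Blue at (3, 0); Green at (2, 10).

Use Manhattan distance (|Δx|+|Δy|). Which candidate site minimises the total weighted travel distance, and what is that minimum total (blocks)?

Red, total 741 blocks

Total weighted distance at each candidate:
  Red (4, 8): total = 741
  Blue (3, 0): total = 1801
  Green (2, 10): total = 1349
Minimum is at Red with total 741 blocks.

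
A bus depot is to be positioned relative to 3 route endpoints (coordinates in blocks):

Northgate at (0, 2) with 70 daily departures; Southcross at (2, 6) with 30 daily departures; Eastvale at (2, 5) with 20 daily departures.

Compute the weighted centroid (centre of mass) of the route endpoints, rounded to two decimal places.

(0.83, 3.50)

The minimiser of Σwᵢ‖p−pᵢ‖² is the weighted centroid p* = (Σwᵢpᵢ)/(Σwᵢ).
Σwᵢ = 120.
Σwᵢxᵢ = 70·0 + 30·2 + 20·2 = 100.
Σwᵢyᵢ = 70·2 + 30·6 + 20·5 = 420.
x* = 100/120 = 0.83, y* = 420/120 = 3.50.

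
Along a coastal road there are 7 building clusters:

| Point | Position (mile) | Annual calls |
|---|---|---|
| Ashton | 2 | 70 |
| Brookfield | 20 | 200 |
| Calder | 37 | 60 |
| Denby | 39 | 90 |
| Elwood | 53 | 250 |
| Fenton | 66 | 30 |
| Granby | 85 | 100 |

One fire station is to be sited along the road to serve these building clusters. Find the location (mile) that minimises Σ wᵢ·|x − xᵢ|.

x = 39

For a sum of weighted absolute distances on a line, the optimum is the weighted median (not the mean). Total weight W = 800; half-weight = 400.
Sort by position and accumulate weight:
  mile 2 (Ashton, w=70) → cum 70
  mile 20 (Brookfield, w=200) → cum 270
  mile 37 (Calder, w=60) → cum 330
  mile 39 (Denby, w=90) → cum 420  ≥ 400 → median here
  mile 53 (Elwood, w=250) → cum 670
  mile 66 (Fenton, w=30) → cum 700
  mile 85 (Granby, w=100) → cum 800
Optimal location: mile 39.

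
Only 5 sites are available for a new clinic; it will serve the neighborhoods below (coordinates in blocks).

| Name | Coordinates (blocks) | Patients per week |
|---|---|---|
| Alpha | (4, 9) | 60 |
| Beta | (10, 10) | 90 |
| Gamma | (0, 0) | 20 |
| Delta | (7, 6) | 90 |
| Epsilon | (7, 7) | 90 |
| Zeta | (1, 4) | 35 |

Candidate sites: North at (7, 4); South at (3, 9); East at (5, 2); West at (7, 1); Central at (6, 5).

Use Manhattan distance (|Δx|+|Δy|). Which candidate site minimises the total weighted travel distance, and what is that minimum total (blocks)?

Central, total 2050 blocks

Total weighted distance at each candidate:
  North (7, 4): total = 2170
  South (3, 9): total = 2435
  East (5, 2): total = 3170
  West (7, 1): total = 3205
  Central (6, 5): total = 2050
Minimum is at Central with total 2050 blocks.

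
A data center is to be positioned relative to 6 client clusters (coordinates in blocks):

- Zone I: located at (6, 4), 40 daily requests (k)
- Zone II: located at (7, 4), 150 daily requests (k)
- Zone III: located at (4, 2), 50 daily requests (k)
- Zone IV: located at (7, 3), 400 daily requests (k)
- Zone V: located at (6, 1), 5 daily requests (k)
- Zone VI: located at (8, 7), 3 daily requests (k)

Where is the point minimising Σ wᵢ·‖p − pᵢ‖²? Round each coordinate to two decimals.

The minimiser of Σwᵢ‖p−pᵢ‖² is the weighted centroid p* = (Σwᵢpᵢ)/(Σwᵢ).
Σwᵢ = 648.
Σwᵢxᵢ = 40·6 + 150·7 + 50·4 + 400·7 + 5·6 + 3·8 = 4344.
Σwᵢyᵢ = 40·4 + 150·4 + 50·2 + 400·3 + 5·1 + 3·7 = 2086.
x* = 4344/648 = 6.70, y* = 2086/648 = 3.22.

(6.70, 3.22)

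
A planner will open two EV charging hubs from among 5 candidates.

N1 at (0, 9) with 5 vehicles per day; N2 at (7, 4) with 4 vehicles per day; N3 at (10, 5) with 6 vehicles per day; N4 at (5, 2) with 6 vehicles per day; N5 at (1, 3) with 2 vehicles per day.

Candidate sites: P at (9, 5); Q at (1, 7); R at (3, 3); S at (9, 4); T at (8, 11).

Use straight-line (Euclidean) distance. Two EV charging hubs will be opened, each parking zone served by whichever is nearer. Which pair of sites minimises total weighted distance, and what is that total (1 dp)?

{Q, S}, total 62.5

Evaluate every pair (each demand assigned to the nearer of the two):
  {Q, S}: total = 62.5
  {P, Q}: total = 64.1
  {P, R}: total = 65.9
  {R, S}: total = 67.4
  {Q, R}: total = 88.8
  {S, T}: total = 100.7
  {P, T}: total = 102.7
  {R, T}: total = 105.4
  {P, S}: total = 106.2
  {Q, T}: total = 122.4
Best pair: {Q, S} with total 62.5.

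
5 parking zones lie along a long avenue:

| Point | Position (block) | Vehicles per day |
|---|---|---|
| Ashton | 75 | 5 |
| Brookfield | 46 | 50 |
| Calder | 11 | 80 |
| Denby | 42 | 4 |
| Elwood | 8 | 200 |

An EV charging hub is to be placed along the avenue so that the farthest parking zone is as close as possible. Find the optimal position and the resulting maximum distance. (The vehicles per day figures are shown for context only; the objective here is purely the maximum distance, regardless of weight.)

location 41.5, max distance 33.5

The 1-center on a line is the midpoint of the two extreme points: leftmost at 8, rightmost at 75.
Optimal location = (8 + 75)/2 = 41.5; maximum distance = (75 − 8)/2 = 33.5.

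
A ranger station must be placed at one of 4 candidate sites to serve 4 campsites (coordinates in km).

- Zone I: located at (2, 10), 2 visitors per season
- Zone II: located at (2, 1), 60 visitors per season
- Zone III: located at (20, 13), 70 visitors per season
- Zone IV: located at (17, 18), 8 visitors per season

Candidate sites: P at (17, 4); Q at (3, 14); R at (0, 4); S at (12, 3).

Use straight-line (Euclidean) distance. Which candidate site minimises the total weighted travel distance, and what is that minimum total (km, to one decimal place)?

S, total 1659.2 km

Total weighted distance at each candidate:
  P (17, 4): total = 1726.2
  Q (3, 14): total = 2099.1
  R (0, 4): total = 1940.4
  S (12, 3): total = 1659.2
Minimum is at S with total 1659.2 km.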